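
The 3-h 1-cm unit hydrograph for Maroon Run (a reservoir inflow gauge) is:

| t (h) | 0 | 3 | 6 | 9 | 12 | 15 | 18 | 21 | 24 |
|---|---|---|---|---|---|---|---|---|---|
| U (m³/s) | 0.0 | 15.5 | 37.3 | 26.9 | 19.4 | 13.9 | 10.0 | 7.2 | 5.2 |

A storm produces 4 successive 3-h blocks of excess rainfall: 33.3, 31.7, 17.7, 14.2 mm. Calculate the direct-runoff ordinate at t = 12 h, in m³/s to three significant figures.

Q ≈ 238 m³/s

By discrete convolution, Q_j = Σ (P_i / 10 mm) · U_{j−i}.
At t = 12 h (j=4): Q = (33.3/10)·19.4 + (31.7/10)·26.9 + (17.7/10)·37.3 + (14.2/10)·15.5 = 238 m³/s.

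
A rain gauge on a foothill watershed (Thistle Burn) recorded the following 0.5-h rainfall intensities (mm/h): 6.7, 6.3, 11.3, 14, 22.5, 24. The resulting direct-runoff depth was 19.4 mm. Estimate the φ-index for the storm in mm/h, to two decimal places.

φ ≈ 8.25 mm/h

Only the 4 blocks with intensity above φ contribute runoff: 11.3, 14, 22.5, 24 mm/h.
Σ(I−φ)·Δt = d  ⇒  (11.3+14+22.5+24 − 4φ)·0.5 = 19.4
φ = (71.80 − 19.4/0.5) / 4 = 8.25 mm/h.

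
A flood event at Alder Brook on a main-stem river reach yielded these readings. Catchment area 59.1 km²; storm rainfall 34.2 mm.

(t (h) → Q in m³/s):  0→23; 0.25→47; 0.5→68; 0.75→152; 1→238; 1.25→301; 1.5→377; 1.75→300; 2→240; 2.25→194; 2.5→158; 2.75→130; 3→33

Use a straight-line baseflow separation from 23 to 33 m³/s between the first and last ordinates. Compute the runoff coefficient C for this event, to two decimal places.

C ≈ 0.84

ΣQ_DR = 1897 m³/s; V = ΣQ_DR·Δt = 1.707 × 10^6 m³.
Runoff depth d = V / A = 28.89 mm.
C = d / P = 28.89 / 34.2 = 0.84.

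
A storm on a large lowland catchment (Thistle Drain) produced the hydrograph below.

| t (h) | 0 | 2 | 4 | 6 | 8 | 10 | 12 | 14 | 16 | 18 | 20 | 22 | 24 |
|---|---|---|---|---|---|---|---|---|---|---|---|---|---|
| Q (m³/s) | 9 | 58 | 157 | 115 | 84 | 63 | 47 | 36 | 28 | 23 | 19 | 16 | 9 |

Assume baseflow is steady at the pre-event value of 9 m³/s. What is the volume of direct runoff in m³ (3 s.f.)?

Direct-runoff ordinates (Q − Q_b): 0.0, 49.0, 148.0, 106.0, 75.0, 54.0, 38.0, 27.0, 19.0, 14.0, 10.0, 7.0, 0.0 m³/s.
ΣQ_DR = 547.0 m³/s.
With Δt = 2 h = 7200 s, V = ΣQ_DR · Δt = 547.0 × 7200 = 3.94 × 10^6 m³.

V ≈ 3.94 × 10^6 m³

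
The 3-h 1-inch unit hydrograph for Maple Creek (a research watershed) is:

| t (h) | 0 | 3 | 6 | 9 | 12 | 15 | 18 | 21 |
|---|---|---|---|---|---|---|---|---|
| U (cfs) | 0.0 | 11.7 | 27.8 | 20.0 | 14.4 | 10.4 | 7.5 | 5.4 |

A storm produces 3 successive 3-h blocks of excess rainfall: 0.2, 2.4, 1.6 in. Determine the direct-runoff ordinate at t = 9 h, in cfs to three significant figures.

Q ≈ 89.4 cfs

By discrete convolution, Q_j = Σ (P_i / 1 in) · U_{j−i}.
At t = 9 h (j=3): Q = (0.2/1)·20.0 + (2.4/1)·27.8 + (1.6/1)·11.7 = 89.4 cfs.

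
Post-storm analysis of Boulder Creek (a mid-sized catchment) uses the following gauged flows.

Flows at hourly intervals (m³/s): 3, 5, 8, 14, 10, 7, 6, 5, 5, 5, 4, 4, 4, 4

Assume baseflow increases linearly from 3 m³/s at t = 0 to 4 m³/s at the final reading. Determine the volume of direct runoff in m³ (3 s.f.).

Direct-runoff ordinates (Q − Q_b): 0.00, 1.92, 4.85, 10.77, 6.69, 3.62, 2.54, 1.46, 1.38, 1.31, 0.23, 0.15, 0.08, 0.00 m³/s.
ΣQ_DR = 35.00 m³/s.
With Δt = 1 h = 3600 s, V = ΣQ_DR · Δt = 35.00 × 3600 = 1.26 × 10^5 m³.

V ≈ 1.26 × 10^5 m³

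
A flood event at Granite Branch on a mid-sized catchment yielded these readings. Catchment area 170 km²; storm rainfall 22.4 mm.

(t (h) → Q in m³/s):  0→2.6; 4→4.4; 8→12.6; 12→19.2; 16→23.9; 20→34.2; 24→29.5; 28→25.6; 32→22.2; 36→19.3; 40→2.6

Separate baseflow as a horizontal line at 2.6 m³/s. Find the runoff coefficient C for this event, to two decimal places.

ΣQ_DR = 167.5 m³/s; V = ΣQ_DR·Δt = 2.412 × 10^6 m³.
Runoff depth d = V / A = 14.19 mm.
C = d / P = 14.19 / 22.4 = 0.63.

C ≈ 0.63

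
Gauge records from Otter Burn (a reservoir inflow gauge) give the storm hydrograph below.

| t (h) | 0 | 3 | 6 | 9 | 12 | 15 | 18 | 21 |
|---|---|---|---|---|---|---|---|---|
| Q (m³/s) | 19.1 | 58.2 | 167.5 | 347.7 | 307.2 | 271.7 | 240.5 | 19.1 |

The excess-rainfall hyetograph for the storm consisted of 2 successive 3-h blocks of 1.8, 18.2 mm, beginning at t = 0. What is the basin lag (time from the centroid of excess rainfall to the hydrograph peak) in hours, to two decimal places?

t_L ≈ 4.77 h

Centroid of excess rainfall: t_c = Σ P_i·t̄_i / ΣP_i = 4.2300 h (block centres at 1.5, 4.5 h).
Hydrograph peak occurs at t = 9 h, so basin lag t_L = 9 − 4.2300 = 4.77 h.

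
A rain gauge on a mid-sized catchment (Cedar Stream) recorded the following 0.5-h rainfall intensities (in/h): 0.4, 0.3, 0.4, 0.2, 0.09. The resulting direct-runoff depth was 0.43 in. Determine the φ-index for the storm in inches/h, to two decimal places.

φ ≈ 0.11 in/h

Only the 4 blocks with intensity above φ contribute runoff: 0.4, 0.3, 0.4, 0.2 in/h.
Σ(I−φ)·Δt = d  ⇒  (0.4+0.3+0.4+0.2 − 4φ)·0.5 = 0.43
φ = (1.300 − 0.43/0.5) / 4 = 0.11 in/h.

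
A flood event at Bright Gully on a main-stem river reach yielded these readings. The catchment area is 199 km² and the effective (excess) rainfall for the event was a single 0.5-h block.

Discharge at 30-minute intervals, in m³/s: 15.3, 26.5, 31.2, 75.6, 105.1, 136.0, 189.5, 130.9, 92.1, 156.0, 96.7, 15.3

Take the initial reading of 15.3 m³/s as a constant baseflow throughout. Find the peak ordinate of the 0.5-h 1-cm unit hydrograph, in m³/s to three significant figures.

U_p ≈ 217 m³/s

Direct runoff: 0.0, 11.2, 15.9, 60.3, 89.8, 120.7, 174.2, 115.6, 76.8, 140.7, 81.4, 0.0 m³/s; ΣQ_DR = 886.6 m³/s, peak = 174.2 m³/s.
Runoff depth d = ΣQ_DR·Δt / A = 886.6 × 1800 / (199 km²) = 8.019 mm.
The 1-cm UH is the DRH scaled by (10 mm)/d, so U_p = 174.2 × 10/8.019 = 217 m³/s.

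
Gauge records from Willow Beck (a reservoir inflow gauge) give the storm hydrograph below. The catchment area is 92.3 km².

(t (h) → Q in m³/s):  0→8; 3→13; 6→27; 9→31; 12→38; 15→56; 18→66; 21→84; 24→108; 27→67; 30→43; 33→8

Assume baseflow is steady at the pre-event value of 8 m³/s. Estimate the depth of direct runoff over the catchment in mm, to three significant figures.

Direct runoff: 0.0, 5.0, 19.0, 23.0, 30.0, 48.0, 58.0, 76.0, 100.0, 59.0, 35.0, 0.0 m³/s; ΣQ_DR = 453.0 m³/s.
V = ΣQ_DR · Δt = 453.0 × 10800 s = 4.892 × 10^6 m³.
Over A = 92.3 km², depth = V / A = 53.0 mm.

d ≈ 53.0 mm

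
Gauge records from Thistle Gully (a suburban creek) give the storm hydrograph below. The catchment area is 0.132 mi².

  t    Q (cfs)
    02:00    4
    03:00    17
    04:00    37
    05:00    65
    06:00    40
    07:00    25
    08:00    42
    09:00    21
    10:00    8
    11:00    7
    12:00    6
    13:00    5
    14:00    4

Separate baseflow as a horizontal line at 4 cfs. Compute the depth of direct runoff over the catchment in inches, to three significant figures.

Direct runoff: 0.0, 13.0, 33.0, 61.0, 36.0, 21.0, 38.0, 17.0, 4.0, 3.0, 2.0, 1.0, 0.0 cfs; ΣQ_DR = 229.0 cfs.
V = ΣQ_DR · Δt = 229.0 × 3600 s = 8.244 × 10^5 ft³.
Over A = 0.132 mi², depth = V / A = 2.69 in.

d ≈ 2.69 in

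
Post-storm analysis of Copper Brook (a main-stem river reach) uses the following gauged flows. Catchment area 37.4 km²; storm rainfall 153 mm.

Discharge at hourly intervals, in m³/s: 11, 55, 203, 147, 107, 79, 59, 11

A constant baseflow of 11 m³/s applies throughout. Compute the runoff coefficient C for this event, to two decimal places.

C ≈ 0.37

ΣQ_DR = 584.0 m³/s; V = ΣQ_DR·Δt = 2.102 × 10^6 m³.
Runoff depth d = V / A = 56.21 mm.
C = d / P = 56.21 / 153 = 0.37.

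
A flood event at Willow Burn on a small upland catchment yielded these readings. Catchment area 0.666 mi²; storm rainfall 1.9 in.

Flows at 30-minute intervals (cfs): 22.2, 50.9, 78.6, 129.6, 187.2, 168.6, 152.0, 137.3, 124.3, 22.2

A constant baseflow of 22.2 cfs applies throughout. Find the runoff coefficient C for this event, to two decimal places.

C ≈ 0.52

ΣQ_DR = 850.9 cfs; V = ΣQ_DR·Δt = 1.532 × 10^6 ft³.
Runoff depth d = V / A = 0.9899 in.
C = d / P = 0.9899 / 1.9 = 0.52.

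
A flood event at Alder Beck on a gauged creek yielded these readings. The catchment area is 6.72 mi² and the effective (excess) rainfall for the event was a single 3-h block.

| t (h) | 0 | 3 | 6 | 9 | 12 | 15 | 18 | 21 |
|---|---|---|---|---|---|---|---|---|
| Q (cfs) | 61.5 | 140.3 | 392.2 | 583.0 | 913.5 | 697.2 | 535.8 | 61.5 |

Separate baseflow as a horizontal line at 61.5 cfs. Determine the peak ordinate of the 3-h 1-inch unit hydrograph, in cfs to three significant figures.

U_p ≈ 426 cfs

Direct runoff: 0.0, 78.8, 330.7, 521.5, 852.0, 635.7, 474.3, 0.0 cfs; ΣQ_DR = 2893 cfs, peak = 852.0 cfs.
Runoff depth d = ΣQ_DR·Δt / A = 2893 × 10800 / (6.72 mi²) = 2.001 in.
The 1-inch UH is the DRH scaled by (1 in)/d, so U_p = 852.0 × 1/2.001 = 426 cfs.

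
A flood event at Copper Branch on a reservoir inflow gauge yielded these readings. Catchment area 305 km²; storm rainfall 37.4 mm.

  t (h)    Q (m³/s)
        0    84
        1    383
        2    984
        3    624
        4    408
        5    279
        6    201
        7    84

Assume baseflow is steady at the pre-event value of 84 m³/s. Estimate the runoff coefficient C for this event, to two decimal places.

C ≈ 0.75

ΣQ_DR = 2375 m³/s; V = ΣQ_DR·Δt = 8.550 × 10^6 m³.
Runoff depth d = V / A = 28.03 mm.
C = d / P = 28.03 / 37.4 = 0.75.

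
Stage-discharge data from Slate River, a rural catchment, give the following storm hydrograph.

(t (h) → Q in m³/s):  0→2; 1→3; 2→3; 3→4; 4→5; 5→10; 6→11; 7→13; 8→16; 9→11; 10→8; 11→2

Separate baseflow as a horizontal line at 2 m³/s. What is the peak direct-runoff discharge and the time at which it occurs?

Q_p = 14.0 m³/s at t = 8 h

Subtracting baseflow gives direct-runoff ordinates: 0.0, 1.0, 1.0, 2.0, 3.0, 8.0, 9.0, 11.0, 14.0, 9.0, 6.0, 0.0 m³/s.
The maximum is 14.0 m³/s, occurring at the reading for t = 8 h.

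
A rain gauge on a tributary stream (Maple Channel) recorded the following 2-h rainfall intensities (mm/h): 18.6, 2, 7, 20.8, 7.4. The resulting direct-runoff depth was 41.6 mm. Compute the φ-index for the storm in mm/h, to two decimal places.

Only the 2 blocks with intensity above φ contribute runoff: 18.6, 20.8 mm/h.
Σ(I−φ)·Δt = d  ⇒  (18.6+20.8 − 2φ)·2 = 41.6
φ = (39.40 − 41.6/2) / 2 = 9.30 mm/h.

φ ≈ 9.30 mm/h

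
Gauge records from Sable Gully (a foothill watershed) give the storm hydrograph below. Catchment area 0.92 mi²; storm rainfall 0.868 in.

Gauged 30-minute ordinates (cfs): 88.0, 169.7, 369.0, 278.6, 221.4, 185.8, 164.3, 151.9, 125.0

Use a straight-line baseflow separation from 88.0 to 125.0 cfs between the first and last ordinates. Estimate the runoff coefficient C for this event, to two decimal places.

ΣQ_DR = 795.2 cfs; V = ΣQ_DR·Δt = 1.431 × 10^6 ft³.
Runoff depth d = V / A = 0.6697 in.
C = d / P = 0.6697 / 0.868 = 0.77.

C ≈ 0.77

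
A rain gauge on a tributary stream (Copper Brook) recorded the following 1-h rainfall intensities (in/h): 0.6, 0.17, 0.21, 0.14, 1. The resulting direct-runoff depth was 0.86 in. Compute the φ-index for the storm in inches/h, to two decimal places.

φ ≈ 0.37 in/h

Only the 2 blocks with intensity above φ contribute runoff: 0.6, 1 in/h.
Σ(I−φ)·Δt = d  ⇒  (0.6+1 − 2φ)·1 = 0.86
φ = (1.600 − 0.86/1) / 2 = 0.37 in/h.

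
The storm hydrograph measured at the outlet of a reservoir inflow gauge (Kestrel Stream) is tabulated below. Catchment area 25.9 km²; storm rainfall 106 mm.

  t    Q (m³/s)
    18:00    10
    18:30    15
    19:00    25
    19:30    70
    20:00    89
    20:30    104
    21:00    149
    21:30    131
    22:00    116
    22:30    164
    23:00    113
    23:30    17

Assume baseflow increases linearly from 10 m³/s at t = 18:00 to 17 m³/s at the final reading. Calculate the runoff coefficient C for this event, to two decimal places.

C ≈ 0.55

ΣQ_DR = 841.0 m³/s; V = ΣQ_DR·Δt = 1.514 × 10^6 m³.
Runoff depth d = V / A = 58.45 mm.
C = d / P = 58.45 / 106 = 0.55.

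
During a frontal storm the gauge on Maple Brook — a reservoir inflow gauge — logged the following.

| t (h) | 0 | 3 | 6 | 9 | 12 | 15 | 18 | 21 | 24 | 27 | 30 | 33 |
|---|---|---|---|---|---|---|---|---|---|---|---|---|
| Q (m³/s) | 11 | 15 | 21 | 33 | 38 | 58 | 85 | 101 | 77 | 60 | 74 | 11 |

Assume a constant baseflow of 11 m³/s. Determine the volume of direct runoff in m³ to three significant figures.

Direct-runoff ordinates (Q − Q_b): 0.0, 4.0, 10.0, 22.0, 27.0, 47.0, 74.0, 90.0, 66.0, 49.0, 63.0, 0.0 m³/s.
ΣQ_DR = 452.0 m³/s.
With Δt = 3 h = 10800 s, V = ΣQ_DR · Δt = 452.0 × 10800 = 4.88 × 10^6 m³.

V ≈ 4.88 × 10^6 m³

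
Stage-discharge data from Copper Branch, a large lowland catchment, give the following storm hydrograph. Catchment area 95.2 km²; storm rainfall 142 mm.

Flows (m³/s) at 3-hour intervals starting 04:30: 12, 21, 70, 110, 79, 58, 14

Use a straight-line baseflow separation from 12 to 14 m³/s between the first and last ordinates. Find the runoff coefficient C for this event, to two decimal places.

ΣQ_DR = 273.0 m³/s; V = ΣQ_DR·Δt = 2.948 × 10^6 m³.
Runoff depth d = V / A = 30.97 mm.
C = d / P = 30.97 / 142 = 0.22.

C ≈ 0.22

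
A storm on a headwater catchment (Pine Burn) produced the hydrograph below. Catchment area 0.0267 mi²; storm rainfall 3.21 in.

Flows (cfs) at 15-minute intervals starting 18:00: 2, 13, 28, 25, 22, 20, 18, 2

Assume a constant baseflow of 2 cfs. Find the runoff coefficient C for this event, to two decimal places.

C ≈ 0.52

ΣQ_DR = 114.0 cfs; V = ΣQ_DR·Δt = 1.026 × 10^5 ft³.
Runoff depth d = V / A = 1.654 in.
C = d / P = 1.654 / 3.21 = 0.52.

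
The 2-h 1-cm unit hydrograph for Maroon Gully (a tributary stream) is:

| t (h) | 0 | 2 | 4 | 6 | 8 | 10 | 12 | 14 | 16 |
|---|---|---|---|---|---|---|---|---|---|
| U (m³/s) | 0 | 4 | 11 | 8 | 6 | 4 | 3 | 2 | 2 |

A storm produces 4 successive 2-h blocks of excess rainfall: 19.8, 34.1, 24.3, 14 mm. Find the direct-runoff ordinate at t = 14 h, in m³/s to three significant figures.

By discrete convolution, Q_j = Σ (P_i / 10 mm) · U_{j−i}.
At t = 14 h (j=7): Q = (19.8/10)·2 + (34.1/10)·3 + (24.3/10)·4 + (14/10)·6 = 32.3 m³/s.

Q ≈ 32.3 m³/s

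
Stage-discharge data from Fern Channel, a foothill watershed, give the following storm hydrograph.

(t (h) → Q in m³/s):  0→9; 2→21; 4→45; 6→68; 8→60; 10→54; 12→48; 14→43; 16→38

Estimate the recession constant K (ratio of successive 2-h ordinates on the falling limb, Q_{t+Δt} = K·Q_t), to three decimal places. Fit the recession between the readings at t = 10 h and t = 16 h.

Using the recession-limb readings at t = 10 h and t = 16 h: Q falls from 54 to 38 m³/s over 3 intervals.
K = (Q₂/Q₁)^(1/3) = (38/54)^(1/3) = 0.889.

K ≈ 0.889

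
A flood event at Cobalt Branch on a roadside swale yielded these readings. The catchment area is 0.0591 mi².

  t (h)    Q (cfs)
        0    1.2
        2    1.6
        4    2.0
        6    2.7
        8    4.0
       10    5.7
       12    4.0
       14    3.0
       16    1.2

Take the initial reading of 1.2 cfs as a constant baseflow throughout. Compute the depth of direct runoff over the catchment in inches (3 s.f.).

Direct runoff: 0.0, 0.4, 0.8, 1.5, 2.8, 4.5, 2.8, 1.8, 0.0 cfs; ΣQ_DR = 14.60 cfs.
V = ΣQ_DR · Δt = 14.60 × 7200 s = 1.051 × 10^5 ft³.
Over A = 0.0591 mi², depth = V / A = 0.766 in.

d ≈ 0.766 in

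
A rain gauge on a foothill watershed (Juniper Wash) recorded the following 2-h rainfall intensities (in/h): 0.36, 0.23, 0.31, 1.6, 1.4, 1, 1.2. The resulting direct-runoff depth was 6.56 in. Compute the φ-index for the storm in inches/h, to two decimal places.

φ ≈ 0.48 in/h

Only the 4 blocks with intensity above φ contribute runoff: 1.6, 1.4, 1, 1.2 in/h.
Σ(I−φ)·Δt = d  ⇒  (1.6+1.4+1+1.2 − 4φ)·2 = 6.56
φ = (5.200 − 6.56/2) / 4 = 0.48 in/h.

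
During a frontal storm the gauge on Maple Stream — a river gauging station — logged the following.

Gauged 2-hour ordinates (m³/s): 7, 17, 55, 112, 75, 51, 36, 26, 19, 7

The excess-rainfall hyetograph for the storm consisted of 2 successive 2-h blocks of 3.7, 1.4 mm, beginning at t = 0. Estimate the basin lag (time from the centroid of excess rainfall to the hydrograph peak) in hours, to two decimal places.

Centroid of excess rainfall: t_c = Σ P_i·t̄_i / ΣP_i = 1.5490 h (block centres at 1, 3 h).
Hydrograph peak occurs at t = 6 h, so basin lag t_L = 6 − 1.5490 = 4.45 h.

t_L ≈ 4.45 h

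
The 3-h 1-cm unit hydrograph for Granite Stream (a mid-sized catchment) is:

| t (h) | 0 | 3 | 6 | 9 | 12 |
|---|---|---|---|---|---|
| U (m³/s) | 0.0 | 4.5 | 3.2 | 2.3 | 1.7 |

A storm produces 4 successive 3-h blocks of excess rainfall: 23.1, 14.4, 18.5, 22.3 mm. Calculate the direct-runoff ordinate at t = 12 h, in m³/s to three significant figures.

By discrete convolution, Q_j = Σ (P_i / 10 mm) · U_{j−i}.
At t = 12 h (j=4): Q = (23.1/10)·1.7 + (14.4/10)·2.3 + (18.5/10)·3.2 + (22.3/10)·4.5 = 23.2 m³/s.

Q ≈ 23.2 m³/s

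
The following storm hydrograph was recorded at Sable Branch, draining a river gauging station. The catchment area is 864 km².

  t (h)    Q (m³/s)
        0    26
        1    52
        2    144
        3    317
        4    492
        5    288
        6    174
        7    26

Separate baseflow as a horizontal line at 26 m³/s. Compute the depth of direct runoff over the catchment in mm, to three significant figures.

d ≈ 5.46 mm

Direct runoff: 0.0, 26.0, 118.0, 291.0, 466.0, 262.0, 148.0, 0.0 m³/s; ΣQ_DR = 1311 m³/s.
V = ΣQ_DR · Δt = 1311 × 3600 s = 4.720 × 10^6 m³.
Over A = 864 km², depth = V / A = 5.46 mm.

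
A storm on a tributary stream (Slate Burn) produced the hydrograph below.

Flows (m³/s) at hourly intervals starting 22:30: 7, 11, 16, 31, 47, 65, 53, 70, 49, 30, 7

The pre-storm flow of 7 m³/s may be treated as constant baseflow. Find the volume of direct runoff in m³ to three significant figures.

Direct-runoff ordinates (Q − Q_b): 0.0, 4.0, 9.0, 24.0, 40.0, 58.0, 46.0, 63.0, 42.0, 23.0, 0.0 m³/s.
ΣQ_DR = 309.0 m³/s.
With Δt = 1 h = 3600 s, V = ΣQ_DR · Δt = 309.0 × 3600 = 1.11 × 10^6 m³.

V ≈ 1.11 × 10^6 m³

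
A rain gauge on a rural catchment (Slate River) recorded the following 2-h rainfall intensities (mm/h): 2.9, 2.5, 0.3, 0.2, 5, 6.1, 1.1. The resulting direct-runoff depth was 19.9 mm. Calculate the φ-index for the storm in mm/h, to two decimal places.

φ ≈ 1.64 mm/h

Only the 4 blocks with intensity above φ contribute runoff: 2.9, 2.5, 5, 6.1 mm/h.
Σ(I−φ)·Δt = d  ⇒  (2.9+2.5+5+6.1 − 4φ)·2 = 19.9
φ = (16.50 − 19.9/2) / 4 = 1.64 mm/h.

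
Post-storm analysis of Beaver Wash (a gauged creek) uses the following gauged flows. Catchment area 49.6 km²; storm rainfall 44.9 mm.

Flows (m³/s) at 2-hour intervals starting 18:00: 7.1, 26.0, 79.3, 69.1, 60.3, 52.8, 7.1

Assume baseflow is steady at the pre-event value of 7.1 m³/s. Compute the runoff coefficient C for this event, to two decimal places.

C ≈ 0.81

ΣQ_DR = 252.0 m³/s; V = ΣQ_DR·Δt = 1.814 × 10^6 m³.
Runoff depth d = V / A = 36.58 mm.
C = d / P = 36.58 / 44.9 = 0.81.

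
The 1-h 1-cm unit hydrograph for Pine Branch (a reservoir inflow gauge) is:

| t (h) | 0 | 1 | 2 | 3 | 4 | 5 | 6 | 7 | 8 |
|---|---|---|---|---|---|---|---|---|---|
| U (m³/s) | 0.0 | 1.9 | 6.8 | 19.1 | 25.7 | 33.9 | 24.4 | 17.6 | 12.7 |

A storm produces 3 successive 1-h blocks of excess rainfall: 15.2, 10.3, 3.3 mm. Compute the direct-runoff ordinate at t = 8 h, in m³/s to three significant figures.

Q ≈ 45.5 m³/s

By discrete convolution, Q_j = Σ (P_i / 10 mm) · U_{j−i}.
At t = 8 h (j=8): Q = (15.2/10)·12.7 + (10.3/10)·17.6 + (3.3/10)·24.4 = 45.5 m³/s.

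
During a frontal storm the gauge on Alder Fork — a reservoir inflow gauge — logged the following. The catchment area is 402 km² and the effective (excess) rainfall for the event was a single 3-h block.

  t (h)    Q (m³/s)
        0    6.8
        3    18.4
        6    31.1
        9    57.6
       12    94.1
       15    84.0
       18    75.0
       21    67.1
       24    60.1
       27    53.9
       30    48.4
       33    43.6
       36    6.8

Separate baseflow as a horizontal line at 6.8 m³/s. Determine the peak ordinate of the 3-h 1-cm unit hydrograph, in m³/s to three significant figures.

U_p ≈ 58.2 m³/s

Direct runoff: 0.0, 11.6, 24.3, 50.8, 87.3, 77.2, 68.2, 60.3, 53.3, 47.1, 41.6, 36.8, 0.0 m³/s; ΣQ_DR = 558.5 m³/s, peak = 87.3 m³/s.
Runoff depth d = ΣQ_DR·Δt / A = 558.5 × 10800 / (402 km²) = 15.00 mm.
The 1-cm UH is the DRH scaled by (10 mm)/d, so U_p = 87.3 × 10/15.00 = 58.2 m³/s.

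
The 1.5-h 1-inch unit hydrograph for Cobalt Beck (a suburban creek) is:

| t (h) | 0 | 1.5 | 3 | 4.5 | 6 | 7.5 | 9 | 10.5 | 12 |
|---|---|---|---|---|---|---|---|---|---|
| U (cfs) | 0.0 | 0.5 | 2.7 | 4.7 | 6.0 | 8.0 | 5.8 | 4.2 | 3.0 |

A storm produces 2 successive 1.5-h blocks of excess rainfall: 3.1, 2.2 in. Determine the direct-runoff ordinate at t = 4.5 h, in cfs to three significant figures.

By discrete convolution, Q_j = Σ (P_i / 1 in) · U_{j−i}.
At t = 4.5 h (j=3): Q = (3.1/1)·4.7 + (2.2/1)·2.7 = 20.5 cfs.

Q ≈ 20.5 cfs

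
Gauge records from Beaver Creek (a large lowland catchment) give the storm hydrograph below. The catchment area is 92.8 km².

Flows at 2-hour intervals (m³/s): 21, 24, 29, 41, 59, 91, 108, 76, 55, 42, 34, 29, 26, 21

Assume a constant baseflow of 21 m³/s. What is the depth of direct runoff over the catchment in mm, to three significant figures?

Direct runoff: 0.0, 3.0, 8.0, 20.0, 38.0, 70.0, 87.0, 55.0, 34.0, 21.0, 13.0, 8.0, 5.0, 0.0 m³/s; ΣQ_DR = 362.0 m³/s.
V = ΣQ_DR · Δt = 362.0 × 7200 s = 2.606 × 10^6 m³.
Over A = 92.8 km², depth = V / A = 28.1 mm.

d ≈ 28.1 mm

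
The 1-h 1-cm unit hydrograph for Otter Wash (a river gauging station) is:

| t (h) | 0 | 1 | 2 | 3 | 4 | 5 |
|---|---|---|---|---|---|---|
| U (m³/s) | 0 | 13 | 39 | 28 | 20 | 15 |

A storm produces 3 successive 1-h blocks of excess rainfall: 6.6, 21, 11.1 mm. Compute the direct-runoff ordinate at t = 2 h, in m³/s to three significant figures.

By discrete convolution, Q_j = Σ (P_i / 10 mm) · U_{j−i}.
At t = 2 h (j=2): Q = (6.6/10)·39 + (21/10)·13 + (11.1/10)·0 = 53.0 m³/s.

Q ≈ 53.0 m³/s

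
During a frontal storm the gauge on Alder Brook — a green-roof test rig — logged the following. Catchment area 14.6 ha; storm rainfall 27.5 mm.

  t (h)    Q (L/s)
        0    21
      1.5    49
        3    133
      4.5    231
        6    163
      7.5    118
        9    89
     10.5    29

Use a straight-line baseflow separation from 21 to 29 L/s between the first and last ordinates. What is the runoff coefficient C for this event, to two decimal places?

ΣQ_DR = 633.0 L/s; V = ΣQ_DR·Δt = 3.418 × 10^6 L.
Runoff depth d = V / A = 23.41 mm.
C = d / P = 23.41 / 27.5 = 0.85.

C ≈ 0.85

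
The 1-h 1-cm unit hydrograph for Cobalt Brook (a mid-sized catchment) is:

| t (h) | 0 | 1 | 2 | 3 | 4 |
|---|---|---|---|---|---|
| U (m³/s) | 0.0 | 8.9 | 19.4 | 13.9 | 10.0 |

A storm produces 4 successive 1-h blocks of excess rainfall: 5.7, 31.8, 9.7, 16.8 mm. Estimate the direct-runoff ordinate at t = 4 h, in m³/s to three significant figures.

By discrete convolution, Q_j = Σ (P_i / 10 mm) · U_{j−i}.
At t = 4 h (j=4): Q = (5.7/10)·10.0 + (31.8/10)·13.9 + (9.7/10)·19.4 + (16.8/10)·8.9 = 83.7 m³/s.

Q ≈ 83.7 m³/s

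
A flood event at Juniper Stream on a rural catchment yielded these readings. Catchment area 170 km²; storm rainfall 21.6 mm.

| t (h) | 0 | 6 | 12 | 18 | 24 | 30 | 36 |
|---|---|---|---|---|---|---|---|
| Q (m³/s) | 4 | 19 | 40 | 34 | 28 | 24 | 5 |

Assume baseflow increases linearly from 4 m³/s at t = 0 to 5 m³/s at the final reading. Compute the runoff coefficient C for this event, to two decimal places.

C ≈ 0.72

ΣQ_DR = 122.5 m³/s; V = ΣQ_DR·Δt = 2.646 × 10^6 m³.
Runoff depth d = V / A = 15.56 mm.
C = d / P = 15.56 / 21.6 = 0.72.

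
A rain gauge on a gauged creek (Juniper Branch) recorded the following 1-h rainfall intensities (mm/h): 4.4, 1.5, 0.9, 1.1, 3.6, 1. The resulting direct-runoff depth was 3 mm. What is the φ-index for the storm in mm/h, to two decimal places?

Only the 2 blocks with intensity above φ contribute runoff: 4.4, 3.6 mm/h.
Σ(I−φ)·Δt = d  ⇒  (4.4+3.6 − 2φ)·1 = 3
φ = (8.000 − 3/1) / 2 = 2.50 mm/h.

φ ≈ 2.50 mm/h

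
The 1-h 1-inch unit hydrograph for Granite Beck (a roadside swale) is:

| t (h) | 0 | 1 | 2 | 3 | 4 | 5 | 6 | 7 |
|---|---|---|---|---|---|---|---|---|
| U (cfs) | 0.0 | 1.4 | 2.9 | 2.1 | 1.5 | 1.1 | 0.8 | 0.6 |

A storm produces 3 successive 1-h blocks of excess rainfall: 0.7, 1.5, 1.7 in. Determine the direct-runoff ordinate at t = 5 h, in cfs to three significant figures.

By discrete convolution, Q_j = Σ (P_i / 1 in) · U_{j−i}.
At t = 5 h (j=5): Q = (0.7/1)·1.1 + (1.5/1)·1.5 + (1.7/1)·2.1 = 6.59 cfs.

Q ≈ 6.59 cfs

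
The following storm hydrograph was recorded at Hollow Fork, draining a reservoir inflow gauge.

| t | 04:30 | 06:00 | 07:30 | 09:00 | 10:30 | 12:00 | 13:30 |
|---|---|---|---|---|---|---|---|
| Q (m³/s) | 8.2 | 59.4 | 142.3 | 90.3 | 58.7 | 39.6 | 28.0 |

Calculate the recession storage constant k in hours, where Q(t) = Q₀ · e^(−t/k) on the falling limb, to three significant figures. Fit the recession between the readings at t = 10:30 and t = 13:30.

k ≈ 4.05 h

On the falling limb, Q drops from 58.7 to 28.0 m³/s between t = 10:30 and t = 13:30 (Δt = 3 h).
k = −Δt / ln(Q₂/Q₁) = −3 / ln(28.0/58.7) = 4.05 h.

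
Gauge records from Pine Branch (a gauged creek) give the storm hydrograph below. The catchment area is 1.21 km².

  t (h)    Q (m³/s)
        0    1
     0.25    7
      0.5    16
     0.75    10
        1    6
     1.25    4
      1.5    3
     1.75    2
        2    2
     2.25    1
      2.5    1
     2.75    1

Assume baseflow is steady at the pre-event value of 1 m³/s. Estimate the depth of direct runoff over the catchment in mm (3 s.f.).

Direct runoff: 0.0, 6.0, 15.0, 9.0, 5.0, 3.0, 2.0, 1.0, 1.0, 0.0, 0.0, 0.0 m³/s; ΣQ_DR = 42.00 m³/s.
V = ΣQ_DR · Δt = 42.00 × 900 s = 37800 m³.
Over A = 1.21 km², depth = V / A = 31.2 mm.

d ≈ 31.2 mm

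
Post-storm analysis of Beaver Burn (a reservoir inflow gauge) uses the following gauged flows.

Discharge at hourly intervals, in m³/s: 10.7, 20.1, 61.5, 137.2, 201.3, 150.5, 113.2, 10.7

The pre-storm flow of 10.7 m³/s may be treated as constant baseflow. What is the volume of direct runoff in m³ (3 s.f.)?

Direct-runoff ordinates (Q − Q_b): 0.0, 9.4, 50.8, 126.5, 190.6, 139.8, 102.5, 0.0 m³/s.
ΣQ_DR = 619.6 m³/s.
With Δt = 1 h = 3600 s, V = ΣQ_DR · Δt = 619.6 × 3600 = 2.23 × 10^6 m³.

V ≈ 2.23 × 10^6 m³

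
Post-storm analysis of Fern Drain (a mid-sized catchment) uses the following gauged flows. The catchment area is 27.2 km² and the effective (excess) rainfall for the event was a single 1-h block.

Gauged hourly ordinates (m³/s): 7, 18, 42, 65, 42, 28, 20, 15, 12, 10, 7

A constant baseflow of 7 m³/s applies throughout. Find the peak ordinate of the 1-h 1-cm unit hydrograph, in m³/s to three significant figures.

Direct runoff: 0.0, 11.0, 35.0, 58.0, 35.0, 21.0, 13.0, 8.0, 5.0, 3.0, 0.0 m³/s; ΣQ_DR = 189.0 m³/s, peak = 58.0 m³/s.
Runoff depth d = ΣQ_DR·Δt / A = 189.0 × 3600 / (27.2 km²) = 25.01 mm.
The 1-cm UH is the DRH scaled by (10 mm)/d, so U_p = 58.0 × 10/25.01 = 23.2 m³/s.

U_p ≈ 23.2 m³/s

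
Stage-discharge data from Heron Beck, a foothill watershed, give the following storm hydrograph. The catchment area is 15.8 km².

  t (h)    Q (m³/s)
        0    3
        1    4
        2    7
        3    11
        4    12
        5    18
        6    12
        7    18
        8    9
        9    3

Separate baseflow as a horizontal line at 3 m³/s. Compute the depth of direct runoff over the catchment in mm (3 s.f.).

Direct runoff: 0.0, 1.0, 4.0, 8.0, 9.0, 15.0, 9.0, 15.0, 6.0, 0.0 m³/s; ΣQ_DR = 67.00 m³/s.
V = ΣQ_DR · Δt = 67.00 × 3600 s = 2.412 × 10^5 m³.
Over A = 15.8 km², depth = V / A = 15.3 mm.

d ≈ 15.3 mm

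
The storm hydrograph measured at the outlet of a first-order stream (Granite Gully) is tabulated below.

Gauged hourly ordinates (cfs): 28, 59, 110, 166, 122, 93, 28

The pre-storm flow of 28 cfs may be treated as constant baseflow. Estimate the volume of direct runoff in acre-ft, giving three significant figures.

Direct-runoff ordinates (Q − Q_b): 0.0, 31.0, 82.0, 138.0, 94.0, 65.0, 0.0 cfs.
ΣQ_DR = 410.0 cfs.
With Δt = 1 h = 3600 s, V = ΣQ_DR · Δt = 410.0 × 3600 = 1.48 × 10^6 ft³ = 33.9 acre-ft.

V ≈ 33.9 acre-ft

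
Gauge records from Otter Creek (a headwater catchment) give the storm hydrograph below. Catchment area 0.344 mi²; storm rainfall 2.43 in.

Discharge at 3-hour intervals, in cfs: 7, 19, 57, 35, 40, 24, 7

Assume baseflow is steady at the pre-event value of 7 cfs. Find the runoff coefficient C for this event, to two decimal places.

ΣQ_DR = 140.0 cfs; V = ΣQ_DR·Δt = 1.512 × 10^6 ft³.
Runoff depth d = V / A = 1.892 in.
C = d / P = 1.892 / 2.43 = 0.78.

C ≈ 0.78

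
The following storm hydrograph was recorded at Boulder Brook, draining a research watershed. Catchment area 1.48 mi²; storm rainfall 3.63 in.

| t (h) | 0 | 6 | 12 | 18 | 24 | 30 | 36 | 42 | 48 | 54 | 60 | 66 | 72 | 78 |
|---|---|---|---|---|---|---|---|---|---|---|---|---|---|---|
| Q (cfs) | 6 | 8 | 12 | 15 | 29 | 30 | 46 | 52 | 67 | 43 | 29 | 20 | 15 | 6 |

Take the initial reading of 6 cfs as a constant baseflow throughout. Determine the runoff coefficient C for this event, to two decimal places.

ΣQ_DR = 294.0 cfs; V = ΣQ_DR·Δt = 6.350 × 10^6 ft³.
Runoff depth d = V / A = 1.847 in.
C = d / P = 1.847 / 3.63 = 0.51.

C ≈ 0.51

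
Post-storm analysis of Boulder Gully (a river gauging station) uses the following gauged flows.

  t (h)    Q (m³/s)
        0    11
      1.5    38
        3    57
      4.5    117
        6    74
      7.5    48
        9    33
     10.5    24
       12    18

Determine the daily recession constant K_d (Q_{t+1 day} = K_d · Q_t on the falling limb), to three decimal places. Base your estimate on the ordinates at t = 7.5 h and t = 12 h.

Between t = 7.5 h and t = 12 h the flow falls from 48 to 18 m³/s over 3×1.5 h = 4.5 h.
Per-interval ratio K = (18/48)^(1/3) = 0.7211; K_d = K^(24/1.5) = 0.005.

K_d ≈ 0.005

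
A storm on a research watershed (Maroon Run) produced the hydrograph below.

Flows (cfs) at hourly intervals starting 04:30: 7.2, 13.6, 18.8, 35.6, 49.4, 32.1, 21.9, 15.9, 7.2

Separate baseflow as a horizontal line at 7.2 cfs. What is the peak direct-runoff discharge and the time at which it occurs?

Q_p = 42.2 cfs at t = 08:30

Subtracting baseflow gives direct-runoff ordinates: 0.0, 6.4, 11.6, 28.4, 42.2, 24.9, 14.7, 8.7, 0.0 cfs.
The maximum is 42.2 cfs, occurring at the reading for t = 08:30.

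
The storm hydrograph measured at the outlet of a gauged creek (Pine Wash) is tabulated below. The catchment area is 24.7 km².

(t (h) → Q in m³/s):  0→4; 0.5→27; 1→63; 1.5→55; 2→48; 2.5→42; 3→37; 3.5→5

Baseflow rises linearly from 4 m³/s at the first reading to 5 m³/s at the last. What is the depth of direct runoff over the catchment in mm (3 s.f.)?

d ≈ 17.9 mm

Direct runoff: 0.00, 22.86, 58.71, 50.57, 43.43, 37.29, 32.14, 0.00 m³/s; ΣQ_DR = 245.0 m³/s.
V = ΣQ_DR · Δt = 245.0 × 1800 s = 4.410 × 10^5 m³.
Over A = 24.7 km², depth = V / A = 17.9 mm.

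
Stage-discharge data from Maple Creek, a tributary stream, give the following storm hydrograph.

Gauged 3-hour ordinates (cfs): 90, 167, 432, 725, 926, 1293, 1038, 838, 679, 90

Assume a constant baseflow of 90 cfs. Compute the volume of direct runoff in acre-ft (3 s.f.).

V ≈ 1330 acre-ft

Direct-runoff ordinates (Q − Q_b): 0.0, 77.0, 342.0, 635.0, 836.0, 1203.0, 948.0, 748.0, 589.0, 0.0 cfs.
ΣQ_DR = 5378 cfs.
With Δt = 3 h = 10800 s, V = ΣQ_DR · Δt = 5378 × 10800 = 5.81 × 10^7 ft³ = 1330 acre-ft.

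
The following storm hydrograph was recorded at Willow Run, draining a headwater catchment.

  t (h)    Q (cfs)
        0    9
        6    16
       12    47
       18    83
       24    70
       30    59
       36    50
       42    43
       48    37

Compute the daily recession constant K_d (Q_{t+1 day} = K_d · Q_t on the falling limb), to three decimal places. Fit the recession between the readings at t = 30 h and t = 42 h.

K_d ≈ 0.531

Between t = 30 h and t = 42 h the flow falls from 59 to 43 cfs over 2×6 h = 12 h.
Per-interval ratio K = (43/59)^(1/2) = 0.8537; K_d = K^(24/6) = 0.531.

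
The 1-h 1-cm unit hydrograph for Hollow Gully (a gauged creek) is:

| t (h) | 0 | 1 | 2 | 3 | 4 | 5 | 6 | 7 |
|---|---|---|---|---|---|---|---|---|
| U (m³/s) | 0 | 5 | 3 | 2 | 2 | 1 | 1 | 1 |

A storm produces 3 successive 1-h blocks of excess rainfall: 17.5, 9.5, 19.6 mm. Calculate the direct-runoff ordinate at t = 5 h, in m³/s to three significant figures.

Q ≈ 7.57 m³/s

By discrete convolution, Q_j = Σ (P_i / 10 mm) · U_{j−i}.
At t = 5 h (j=5): Q = (17.5/10)·1 + (9.5/10)·2 + (19.6/10)·2 = 7.57 m³/s.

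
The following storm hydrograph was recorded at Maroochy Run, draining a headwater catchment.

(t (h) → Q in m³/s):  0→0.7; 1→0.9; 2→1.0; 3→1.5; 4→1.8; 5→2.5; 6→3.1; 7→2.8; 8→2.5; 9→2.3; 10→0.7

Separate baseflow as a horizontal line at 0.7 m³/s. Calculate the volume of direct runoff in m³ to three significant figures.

V ≈ 43600 m³

Direct-runoff ordinates (Q − Q_b): 0.0, 0.2, 0.3, 0.8, 1.1, 1.8, 2.4, 2.1, 1.8, 1.6, 0.0 m³/s.
ΣQ_DR = 12.10 m³/s.
With Δt = 1 h = 3600 s, V = ΣQ_DR · Δt = 12.10 × 3600 = 43600 m³.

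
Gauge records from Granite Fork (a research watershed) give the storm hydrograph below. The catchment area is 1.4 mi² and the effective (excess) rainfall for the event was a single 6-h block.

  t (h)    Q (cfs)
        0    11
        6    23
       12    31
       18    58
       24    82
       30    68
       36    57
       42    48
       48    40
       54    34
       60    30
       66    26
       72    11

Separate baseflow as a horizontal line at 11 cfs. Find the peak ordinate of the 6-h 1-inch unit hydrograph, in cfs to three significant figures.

U_p ≈ 28.4 cfs

Direct runoff: 0.0, 12.0, 20.0, 47.0, 71.0, 57.0, 46.0, 37.0, 29.0, 23.0, 19.0, 15.0, 0.0 cfs; ΣQ_DR = 376.0 cfs, peak = 71.0 cfs.
Runoff depth d = ΣQ_DR·Δt / A = 376.0 × 21600 / (1.4 mi²) = 2.497 in.
The 1-inch UH is the DRH scaled by (1 in)/d, so U_p = 71.0 × 1/2.497 = 28.4 cfs.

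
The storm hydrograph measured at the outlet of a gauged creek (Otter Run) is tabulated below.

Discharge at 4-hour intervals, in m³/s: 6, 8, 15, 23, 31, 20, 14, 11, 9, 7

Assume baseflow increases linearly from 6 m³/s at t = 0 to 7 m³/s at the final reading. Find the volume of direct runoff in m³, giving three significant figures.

Direct-runoff ordinates (Q − Q_b): 0.00, 1.89, 8.78, 16.67, 24.56, 13.44, 7.33, 4.22, 2.11, 0.00 m³/s.
ΣQ_DR = 79.00 m³/s.
With Δt = 4 h = 14400 s, V = ΣQ_DR · Δt = 79.00 × 14400 = 1.14 × 10^6 m³.

V ≈ 1.14 × 10^6 m³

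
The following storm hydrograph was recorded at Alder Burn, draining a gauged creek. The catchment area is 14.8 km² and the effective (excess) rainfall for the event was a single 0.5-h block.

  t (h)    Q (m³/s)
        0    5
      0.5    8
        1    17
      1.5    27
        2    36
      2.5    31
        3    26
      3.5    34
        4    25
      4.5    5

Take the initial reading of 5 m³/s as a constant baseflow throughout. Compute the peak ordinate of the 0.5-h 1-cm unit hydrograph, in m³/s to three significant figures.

Direct runoff: 0.0, 3.0, 12.0, 22.0, 31.0, 26.0, 21.0, 29.0, 20.0, 0.0 m³/s; ΣQ_DR = 164.0 m³/s, peak = 31.0 m³/s.
Runoff depth d = ΣQ_DR·Δt / A = 164.0 × 1800 / (14.8 km²) = 19.95 mm.
The 1-cm UH is the DRH scaled by (10 mm)/d, so U_p = 31.0 × 10/19.95 = 15.5 m³/s.

U_p ≈ 15.5 m³/s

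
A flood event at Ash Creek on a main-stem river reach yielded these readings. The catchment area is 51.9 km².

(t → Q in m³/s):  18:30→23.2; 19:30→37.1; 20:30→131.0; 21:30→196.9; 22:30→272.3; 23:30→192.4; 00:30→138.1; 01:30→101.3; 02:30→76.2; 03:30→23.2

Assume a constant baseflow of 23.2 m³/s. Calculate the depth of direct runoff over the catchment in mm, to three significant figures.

Direct runoff: 0.0, 13.9, 107.8, 173.7, 249.1, 169.2, 114.9, 78.1, 53.0, 0.0 m³/s; ΣQ_DR = 959.7 m³/s.
V = ΣQ_DR · Δt = 959.7 × 3600 s = 3.455 × 10^6 m³.
Over A = 51.9 km², depth = V / A = 66.6 mm.

d ≈ 66.6 mm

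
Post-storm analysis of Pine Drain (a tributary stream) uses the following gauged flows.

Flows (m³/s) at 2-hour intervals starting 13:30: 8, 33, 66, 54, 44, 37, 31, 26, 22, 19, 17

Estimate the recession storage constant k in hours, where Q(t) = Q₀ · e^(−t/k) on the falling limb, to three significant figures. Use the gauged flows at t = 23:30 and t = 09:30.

k ≈ 12.9 h

On the falling limb, Q drops from 37 to 17 m³/s between t = 23:30 and t = 09:30 (Δt = 10 h).
k = −Δt / ln(Q₂/Q₁) = −10 / ln(17/37) = 12.9 h.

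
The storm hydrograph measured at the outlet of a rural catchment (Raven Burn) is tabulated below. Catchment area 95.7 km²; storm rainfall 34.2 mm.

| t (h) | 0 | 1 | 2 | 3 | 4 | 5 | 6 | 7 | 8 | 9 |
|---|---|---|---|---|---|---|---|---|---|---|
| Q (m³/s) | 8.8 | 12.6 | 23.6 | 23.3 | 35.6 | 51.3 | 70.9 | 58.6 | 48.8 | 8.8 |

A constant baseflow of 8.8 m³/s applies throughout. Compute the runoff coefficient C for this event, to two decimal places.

C ≈ 0.28

ΣQ_DR = 254.3 m³/s; V = ΣQ_DR·Δt = 9.155 × 10^5 m³.
Runoff depth d = V / A = 9.566 mm.
C = d / P = 9.566 / 34.2 = 0.28.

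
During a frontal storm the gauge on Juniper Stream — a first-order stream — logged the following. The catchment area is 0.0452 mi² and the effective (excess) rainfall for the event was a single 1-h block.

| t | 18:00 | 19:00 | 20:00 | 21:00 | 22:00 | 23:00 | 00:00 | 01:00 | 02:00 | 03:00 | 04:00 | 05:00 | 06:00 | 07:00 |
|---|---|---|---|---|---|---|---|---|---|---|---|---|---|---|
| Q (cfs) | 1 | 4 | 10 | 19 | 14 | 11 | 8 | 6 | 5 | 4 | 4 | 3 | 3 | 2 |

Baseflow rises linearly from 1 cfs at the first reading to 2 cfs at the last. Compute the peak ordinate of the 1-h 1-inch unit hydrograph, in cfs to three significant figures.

Direct runoff: 0.00, 2.92, 8.85, 17.77, 12.69, 9.62, 6.54, 4.46, 3.38, 2.31, 2.23, 1.15, 1.08, 0.00 cfs; ΣQ_DR = 73.00 cfs, peak = 17.77 cfs.
Runoff depth d = ΣQ_DR·Δt / A = 73.00 × 3600 / (0.0452 mi²) = 2.503 in.
The 1-inch UH is the DRH scaled by (1 in)/d, so U_p = 17.77 × 1/2.503 = 7.10 cfs.

U_p ≈ 7.10 cfs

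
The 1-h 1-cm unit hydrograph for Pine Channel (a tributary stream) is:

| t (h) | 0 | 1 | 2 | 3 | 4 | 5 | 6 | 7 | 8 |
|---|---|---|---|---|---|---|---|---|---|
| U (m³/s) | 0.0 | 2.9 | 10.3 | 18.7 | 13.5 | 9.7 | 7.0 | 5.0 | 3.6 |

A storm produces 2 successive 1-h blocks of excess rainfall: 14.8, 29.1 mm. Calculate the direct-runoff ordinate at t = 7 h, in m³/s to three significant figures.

By discrete convolution, Q_j = Σ (P_i / 10 mm) · U_{j−i}.
At t = 7 h (j=7): Q = (14.8/10)·5.0 + (29.1/10)·7.0 = 27.8 m³/s.

Q ≈ 27.8 m³/s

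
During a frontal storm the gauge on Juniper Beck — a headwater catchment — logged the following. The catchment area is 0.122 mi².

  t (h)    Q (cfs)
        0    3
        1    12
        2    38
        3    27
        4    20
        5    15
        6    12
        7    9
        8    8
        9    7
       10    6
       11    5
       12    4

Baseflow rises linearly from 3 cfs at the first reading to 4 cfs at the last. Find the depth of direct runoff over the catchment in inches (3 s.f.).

Direct runoff: 0.00, 8.92, 34.83, 23.75, 16.67, 11.58, 8.50, 5.42, 4.33, 3.25, 2.17, 1.08, 0.00 cfs; ΣQ_DR = 120.5 cfs.
V = ΣQ_DR · Δt = 120.5 × 3600 s = 4.338 × 10^5 ft³.
Over A = 0.122 mi², depth = V / A = 1.53 in.

d ≈ 1.53 in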